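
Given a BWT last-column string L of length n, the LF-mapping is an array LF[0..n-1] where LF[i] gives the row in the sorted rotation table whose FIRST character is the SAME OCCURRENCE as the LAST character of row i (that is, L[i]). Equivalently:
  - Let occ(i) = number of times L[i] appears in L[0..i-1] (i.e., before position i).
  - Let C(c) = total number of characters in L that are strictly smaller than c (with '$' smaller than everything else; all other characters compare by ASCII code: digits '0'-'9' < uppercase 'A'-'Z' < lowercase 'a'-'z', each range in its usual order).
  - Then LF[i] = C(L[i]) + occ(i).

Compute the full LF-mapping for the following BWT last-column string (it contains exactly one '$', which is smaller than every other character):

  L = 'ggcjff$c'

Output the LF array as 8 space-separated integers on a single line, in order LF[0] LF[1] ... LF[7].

Char counts: '$':1, 'c':2, 'f':2, 'g':2, 'j':1
C (first-col start): C('$')=0, C('c')=1, C('f')=3, C('g')=5, C('j')=7
L[0]='g': occ=0, LF[0]=C('g')+0=5+0=5
L[1]='g': occ=1, LF[1]=C('g')+1=5+1=6
L[2]='c': occ=0, LF[2]=C('c')+0=1+0=1
L[3]='j': occ=0, LF[3]=C('j')+0=7+0=7
L[4]='f': occ=0, LF[4]=C('f')+0=3+0=3
L[5]='f': occ=1, LF[5]=C('f')+1=3+1=4
L[6]='$': occ=0, LF[6]=C('$')+0=0+0=0
L[7]='c': occ=1, LF[7]=C('c')+1=1+1=2

Answer: 5 6 1 7 3 4 0 2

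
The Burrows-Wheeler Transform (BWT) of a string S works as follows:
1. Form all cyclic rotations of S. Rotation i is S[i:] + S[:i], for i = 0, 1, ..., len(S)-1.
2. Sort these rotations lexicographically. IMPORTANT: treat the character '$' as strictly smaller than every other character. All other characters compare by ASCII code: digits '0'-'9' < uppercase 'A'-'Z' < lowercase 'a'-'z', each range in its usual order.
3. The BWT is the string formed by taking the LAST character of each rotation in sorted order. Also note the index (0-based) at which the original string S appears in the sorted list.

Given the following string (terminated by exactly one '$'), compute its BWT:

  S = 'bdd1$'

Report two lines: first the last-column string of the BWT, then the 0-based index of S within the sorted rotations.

All 5 rotations (rotation i = S[i:]+S[:i]):
  rot[0] = bdd1$
  rot[1] = dd1$b
  rot[2] = d1$bd
  rot[3] = 1$bdd
  rot[4] = $bdd1
Sorted (with $ < everything):
  sorted[0] = $bdd1  (last char: '1')
  sorted[1] = 1$bdd  (last char: 'd')
  sorted[2] = bdd1$  (last char: '$')
  sorted[3] = d1$bd  (last char: 'd')
  sorted[4] = dd1$b  (last char: 'b')
Last column: 1d$db
Original string S is at sorted index 2

Answer: 1d$db
2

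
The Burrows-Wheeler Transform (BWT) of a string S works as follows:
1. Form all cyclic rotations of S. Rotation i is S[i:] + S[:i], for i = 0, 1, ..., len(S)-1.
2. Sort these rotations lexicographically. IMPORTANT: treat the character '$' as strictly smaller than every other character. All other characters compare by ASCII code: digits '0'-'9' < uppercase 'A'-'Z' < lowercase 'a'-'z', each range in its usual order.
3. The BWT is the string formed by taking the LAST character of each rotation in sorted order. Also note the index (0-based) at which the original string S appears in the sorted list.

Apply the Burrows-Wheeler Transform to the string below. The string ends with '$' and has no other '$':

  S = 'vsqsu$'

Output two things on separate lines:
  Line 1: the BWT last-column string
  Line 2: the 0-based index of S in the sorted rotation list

All 6 rotations (rotation i = S[i:]+S[:i]):
  rot[0] = vsqsu$
  rot[1] = sqsu$v
  rot[2] = qsu$vs
  rot[3] = su$vsq
  rot[4] = u$vsqs
  rot[5] = $vsqsu
Sorted (with $ < everything):
  sorted[0] = $vsqsu  (last char: 'u')
  sorted[1] = qsu$vs  (last char: 's')
  sorted[2] = sqsu$v  (last char: 'v')
  sorted[3] = su$vsq  (last char: 'q')
  sorted[4] = u$vsqs  (last char: 's')
  sorted[5] = vsqsu$  (last char: '$')
Last column: usvqs$
Original string S is at sorted index 5

Answer: usvqs$
5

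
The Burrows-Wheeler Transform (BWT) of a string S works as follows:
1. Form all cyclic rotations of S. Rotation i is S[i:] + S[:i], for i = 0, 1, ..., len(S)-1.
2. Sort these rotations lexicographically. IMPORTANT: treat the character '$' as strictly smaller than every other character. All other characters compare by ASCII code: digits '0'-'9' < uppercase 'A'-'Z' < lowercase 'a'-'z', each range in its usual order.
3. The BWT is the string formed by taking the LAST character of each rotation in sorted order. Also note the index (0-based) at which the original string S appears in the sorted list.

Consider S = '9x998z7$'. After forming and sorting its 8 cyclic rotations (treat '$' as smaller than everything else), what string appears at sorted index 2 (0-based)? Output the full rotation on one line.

All 8 rotations (rotation i = S[i:]+S[:i]):
  rot[0] = 9x998z7$
  rot[1] = x998z7$9
  rot[2] = 998z7$9x
  rot[3] = 98z7$9x9
  rot[4] = 8z7$9x99
  rot[5] = z7$9x998
  rot[6] = 7$9x998z
  rot[7] = $9x998z7
Sorted (with $ < everything):
  sorted[0] = $9x998z7
  sorted[1] = 7$9x998z
  sorted[2] = 8z7$9x99
  sorted[3] = 98z7$9x9
  sorted[4] = 998z7$9x
  sorted[5] = 9x998z7$
  sorted[6] = x998z7$9
  sorted[7] = z7$9x998
sorted[2] = 8z7$9x99

Answer: 8z7$9x99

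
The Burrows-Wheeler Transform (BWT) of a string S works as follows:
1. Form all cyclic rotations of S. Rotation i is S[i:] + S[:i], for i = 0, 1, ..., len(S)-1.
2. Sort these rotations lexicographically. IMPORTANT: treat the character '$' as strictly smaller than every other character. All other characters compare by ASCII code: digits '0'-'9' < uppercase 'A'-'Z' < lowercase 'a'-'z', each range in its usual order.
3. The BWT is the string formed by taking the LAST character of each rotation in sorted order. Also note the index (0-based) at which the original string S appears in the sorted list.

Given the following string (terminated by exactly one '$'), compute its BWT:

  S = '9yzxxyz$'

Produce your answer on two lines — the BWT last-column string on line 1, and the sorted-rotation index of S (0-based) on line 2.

All 8 rotations (rotation i = S[i:]+S[:i]):
  rot[0] = 9yzxxyz$
  rot[1] = yzxxyz$9
  rot[2] = zxxyz$9y
  rot[3] = xxyz$9yz
  rot[4] = xyz$9yzx
  rot[5] = yz$9yzxx
  rot[6] = z$9yzxxy
  rot[7] = $9yzxxyz
Sorted (with $ < everything):
  sorted[0] = $9yzxxyz  (last char: 'z')
  sorted[1] = 9yzxxyz$  (last char: '$')
  sorted[2] = xxyz$9yz  (last char: 'z')
  sorted[3] = xyz$9yzx  (last char: 'x')
  sorted[4] = yz$9yzxx  (last char: 'x')
  sorted[5] = yzxxyz$9  (last char: '9')
  sorted[6] = z$9yzxxy  (last char: 'y')
  sorted[7] = zxxyz$9y  (last char: 'y')
Last column: z$zxx9yy
Original string S is at sorted index 1

Answer: z$zxx9yy
1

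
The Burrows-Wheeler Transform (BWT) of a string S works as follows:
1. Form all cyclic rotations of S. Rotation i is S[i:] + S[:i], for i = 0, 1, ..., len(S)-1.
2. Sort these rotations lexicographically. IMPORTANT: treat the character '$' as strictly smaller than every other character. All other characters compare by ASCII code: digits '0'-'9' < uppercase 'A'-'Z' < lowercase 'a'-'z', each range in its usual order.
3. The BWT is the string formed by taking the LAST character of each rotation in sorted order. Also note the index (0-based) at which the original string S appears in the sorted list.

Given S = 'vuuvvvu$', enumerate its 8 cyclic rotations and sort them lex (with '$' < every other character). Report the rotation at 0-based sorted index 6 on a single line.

All 8 rotations (rotation i = S[i:]+S[:i]):
  rot[0] = vuuvvvu$
  rot[1] = uuvvvu$v
  rot[2] = uvvvu$vu
  rot[3] = vvvu$vuu
  rot[4] = vvu$vuuv
  rot[5] = vu$vuuvv
  rot[6] = u$vuuvvv
  rot[7] = $vuuvvvu
Sorted (with $ < everything):
  sorted[0] = $vuuvvvu
  sorted[1] = u$vuuvvv
  sorted[2] = uuvvvu$v
  sorted[3] = uvvvu$vu
  sorted[4] = vu$vuuvv
  sorted[5] = vuuvvvu$
  sorted[6] = vvu$vuuv
  sorted[7] = vvvu$vuu
sorted[6] = vvu$vuuv

Answer: vvu$vuuv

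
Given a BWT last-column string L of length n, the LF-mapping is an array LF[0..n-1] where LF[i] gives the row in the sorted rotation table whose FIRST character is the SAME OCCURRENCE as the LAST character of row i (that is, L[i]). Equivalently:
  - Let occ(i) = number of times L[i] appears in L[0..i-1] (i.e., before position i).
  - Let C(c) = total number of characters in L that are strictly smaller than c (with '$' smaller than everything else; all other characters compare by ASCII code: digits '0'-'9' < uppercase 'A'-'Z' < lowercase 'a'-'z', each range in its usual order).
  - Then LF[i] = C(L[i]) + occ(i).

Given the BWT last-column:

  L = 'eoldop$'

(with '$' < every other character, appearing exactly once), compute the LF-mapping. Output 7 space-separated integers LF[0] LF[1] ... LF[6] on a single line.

Char counts: '$':1, 'd':1, 'e':1, 'l':1, 'o':2, 'p':1
C (first-col start): C('$')=0, C('d')=1, C('e')=2, C('l')=3, C('o')=4, C('p')=6
L[0]='e': occ=0, LF[0]=C('e')+0=2+0=2
L[1]='o': occ=0, LF[1]=C('o')+0=4+0=4
L[2]='l': occ=0, LF[2]=C('l')+0=3+0=3
L[3]='d': occ=0, LF[3]=C('d')+0=1+0=1
L[4]='o': occ=1, LF[4]=C('o')+1=4+1=5
L[5]='p': occ=0, LF[5]=C('p')+0=6+0=6
L[6]='$': occ=0, LF[6]=C('$')+0=0+0=0

Answer: 2 4 3 1 5 6 0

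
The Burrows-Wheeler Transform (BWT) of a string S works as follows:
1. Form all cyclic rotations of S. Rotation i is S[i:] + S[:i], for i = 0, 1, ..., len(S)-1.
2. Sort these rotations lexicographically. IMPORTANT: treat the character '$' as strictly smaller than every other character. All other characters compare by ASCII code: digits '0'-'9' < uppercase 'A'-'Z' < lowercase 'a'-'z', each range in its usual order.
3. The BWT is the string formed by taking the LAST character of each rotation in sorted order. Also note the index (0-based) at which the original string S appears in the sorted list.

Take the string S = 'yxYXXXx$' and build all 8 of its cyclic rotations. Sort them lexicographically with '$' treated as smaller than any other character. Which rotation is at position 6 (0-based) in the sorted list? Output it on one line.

All 8 rotations (rotation i = S[i:]+S[:i]):
  rot[0] = yxYXXXx$
  rot[1] = xYXXXx$y
  rot[2] = YXXXx$yx
  rot[3] = XXXx$yxY
  rot[4] = XXx$yxYX
  rot[5] = Xx$yxYXX
  rot[6] = x$yxYXXX
  rot[7] = $yxYXXXx
Sorted (with $ < everything):
  sorted[0] = $yxYXXXx
  sorted[1] = XXXx$yxY
  sorted[2] = XXx$yxYX
  sorted[3] = Xx$yxYXX
  sorted[4] = YXXXx$yx
  sorted[5] = x$yxYXXX
  sorted[6] = xYXXXx$y
  sorted[7] = yxYXXXx$
sorted[6] = xYXXXx$y

Answer: xYXXXx$y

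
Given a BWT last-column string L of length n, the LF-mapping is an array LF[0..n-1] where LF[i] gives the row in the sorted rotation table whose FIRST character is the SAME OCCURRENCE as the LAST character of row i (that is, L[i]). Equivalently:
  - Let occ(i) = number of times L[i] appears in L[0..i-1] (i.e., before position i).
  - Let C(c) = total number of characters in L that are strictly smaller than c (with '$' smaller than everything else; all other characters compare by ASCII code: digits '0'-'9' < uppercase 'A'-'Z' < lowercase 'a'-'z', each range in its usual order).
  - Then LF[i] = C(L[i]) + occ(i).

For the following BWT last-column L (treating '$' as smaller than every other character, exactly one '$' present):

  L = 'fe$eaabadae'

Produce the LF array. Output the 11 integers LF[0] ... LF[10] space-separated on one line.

Answer: 10 7 0 8 1 2 5 3 6 4 9

Derivation:
Char counts: '$':1, 'a':4, 'b':1, 'd':1, 'e':3, 'f':1
C (first-col start): C('$')=0, C('a')=1, C('b')=5, C('d')=6, C('e')=7, C('f')=10
L[0]='f': occ=0, LF[0]=C('f')+0=10+0=10
L[1]='e': occ=0, LF[1]=C('e')+0=7+0=7
L[2]='$': occ=0, LF[2]=C('$')+0=0+0=0
L[3]='e': occ=1, LF[3]=C('e')+1=7+1=8
L[4]='a': occ=0, LF[4]=C('a')+0=1+0=1
L[5]='a': occ=1, LF[5]=C('a')+1=1+1=2
L[6]='b': occ=0, LF[6]=C('b')+0=5+0=5
L[7]='a': occ=2, LF[7]=C('a')+2=1+2=3
L[8]='d': occ=0, LF[8]=C('d')+0=6+0=6
L[9]='a': occ=3, LF[9]=C('a')+3=1+3=4
L[10]='e': occ=2, LF[10]=C('e')+2=7+2=9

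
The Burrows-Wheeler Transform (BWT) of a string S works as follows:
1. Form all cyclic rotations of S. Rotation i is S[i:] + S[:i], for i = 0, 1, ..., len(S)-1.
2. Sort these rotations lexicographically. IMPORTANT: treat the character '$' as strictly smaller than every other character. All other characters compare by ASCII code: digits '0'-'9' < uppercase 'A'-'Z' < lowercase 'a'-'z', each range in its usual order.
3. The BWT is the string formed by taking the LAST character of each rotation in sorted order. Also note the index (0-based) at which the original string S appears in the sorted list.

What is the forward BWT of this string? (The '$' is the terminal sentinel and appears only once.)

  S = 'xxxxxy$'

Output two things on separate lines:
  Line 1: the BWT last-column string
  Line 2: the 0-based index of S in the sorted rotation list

All 7 rotations (rotation i = S[i:]+S[:i]):
  rot[0] = xxxxxy$
  rot[1] = xxxxy$x
  rot[2] = xxxy$xx
  rot[3] = xxy$xxx
  rot[4] = xy$xxxx
  rot[5] = y$xxxxx
  rot[6] = $xxxxxy
Sorted (with $ < everything):
  sorted[0] = $xxxxxy  (last char: 'y')
  sorted[1] = xxxxxy$  (last char: '$')
  sorted[2] = xxxxy$x  (last char: 'x')
  sorted[3] = xxxy$xx  (last char: 'x')
  sorted[4] = xxy$xxx  (last char: 'x')
  sorted[5] = xy$xxxx  (last char: 'x')
  sorted[6] = y$xxxxx  (last char: 'x')
Last column: y$xxxxx
Original string S is at sorted index 1

Answer: y$xxxxx
1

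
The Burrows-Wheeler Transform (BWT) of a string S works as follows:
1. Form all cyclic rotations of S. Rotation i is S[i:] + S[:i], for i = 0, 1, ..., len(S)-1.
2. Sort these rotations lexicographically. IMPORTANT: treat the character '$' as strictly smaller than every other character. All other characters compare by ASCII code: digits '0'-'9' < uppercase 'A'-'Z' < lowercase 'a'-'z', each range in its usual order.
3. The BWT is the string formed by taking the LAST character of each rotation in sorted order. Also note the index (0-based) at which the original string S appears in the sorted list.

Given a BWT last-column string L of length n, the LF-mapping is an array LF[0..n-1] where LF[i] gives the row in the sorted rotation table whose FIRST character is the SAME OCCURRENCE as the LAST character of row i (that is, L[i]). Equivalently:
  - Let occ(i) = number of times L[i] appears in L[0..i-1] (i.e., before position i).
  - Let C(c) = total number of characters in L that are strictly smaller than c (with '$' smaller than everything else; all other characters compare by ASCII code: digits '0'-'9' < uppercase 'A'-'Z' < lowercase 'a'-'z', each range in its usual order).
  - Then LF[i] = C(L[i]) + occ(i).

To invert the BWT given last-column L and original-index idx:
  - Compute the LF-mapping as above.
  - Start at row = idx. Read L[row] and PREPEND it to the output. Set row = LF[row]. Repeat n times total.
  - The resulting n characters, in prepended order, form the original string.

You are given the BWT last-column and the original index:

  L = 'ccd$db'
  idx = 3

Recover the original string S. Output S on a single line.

LF mapping: 2 3 4 0 5 1
Walk LF starting at row 3, prepending L[row]:
  step 1: row=3, L[3]='$', prepend. Next row=LF[3]=0
  step 2: row=0, L[0]='c', prepend. Next row=LF[0]=2
  step 3: row=2, L[2]='d', prepend. Next row=LF[2]=4
  step 4: row=4, L[4]='d', prepend. Next row=LF[4]=5
  step 5: row=5, L[5]='b', prepend. Next row=LF[5]=1
  step 6: row=1, L[1]='c', prepend. Next row=LF[1]=3
Reversed output: cbddc$

Answer: cbddc$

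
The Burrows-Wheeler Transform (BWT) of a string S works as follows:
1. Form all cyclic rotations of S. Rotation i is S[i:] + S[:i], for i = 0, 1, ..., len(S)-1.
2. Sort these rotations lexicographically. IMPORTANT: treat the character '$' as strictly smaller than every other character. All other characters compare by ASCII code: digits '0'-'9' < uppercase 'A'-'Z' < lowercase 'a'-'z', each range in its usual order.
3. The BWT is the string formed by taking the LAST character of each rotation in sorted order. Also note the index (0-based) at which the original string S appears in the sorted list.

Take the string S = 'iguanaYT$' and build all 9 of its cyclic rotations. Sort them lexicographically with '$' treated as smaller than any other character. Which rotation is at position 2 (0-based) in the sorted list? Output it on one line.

Answer: YT$iguana

Derivation:
All 9 rotations (rotation i = S[i:]+S[:i]):
  rot[0] = iguanaYT$
  rot[1] = guanaYT$i
  rot[2] = uanaYT$ig
  rot[3] = anaYT$igu
  rot[4] = naYT$igua
  rot[5] = aYT$iguan
  rot[6] = YT$iguana
  rot[7] = T$iguanaY
  rot[8] = $iguanaYT
Sorted (with $ < everything):
  sorted[0] = $iguanaYT
  sorted[1] = T$iguanaY
  sorted[2] = YT$iguana
  sorted[3] = aYT$iguan
  sorted[4] = anaYT$igu
  sorted[5] = guanaYT$i
  sorted[6] = iguanaYT$
  sorted[7] = naYT$igua
  sorted[8] = uanaYT$ig
sorted[2] = YT$iguana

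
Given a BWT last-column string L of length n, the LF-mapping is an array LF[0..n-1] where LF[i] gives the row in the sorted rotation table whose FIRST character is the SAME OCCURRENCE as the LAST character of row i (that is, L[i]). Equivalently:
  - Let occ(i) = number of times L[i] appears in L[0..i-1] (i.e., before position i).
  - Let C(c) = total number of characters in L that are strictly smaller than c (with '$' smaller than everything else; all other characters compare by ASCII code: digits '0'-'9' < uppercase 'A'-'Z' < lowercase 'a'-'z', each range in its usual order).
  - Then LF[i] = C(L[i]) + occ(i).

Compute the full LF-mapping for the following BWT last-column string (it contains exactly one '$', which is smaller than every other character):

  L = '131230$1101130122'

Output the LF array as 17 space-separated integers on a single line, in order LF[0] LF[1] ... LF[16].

Answer: 4 14 5 11 15 1 0 6 7 2 8 9 16 3 10 12 13

Derivation:
Char counts: '$':1, '0':3, '1':7, '2':3, '3':3
C (first-col start): C('$')=0, C('0')=1, C('1')=4, C('2')=11, C('3')=14
L[0]='1': occ=0, LF[0]=C('1')+0=4+0=4
L[1]='3': occ=0, LF[1]=C('3')+0=14+0=14
L[2]='1': occ=1, LF[2]=C('1')+1=4+1=5
L[3]='2': occ=0, LF[3]=C('2')+0=11+0=11
L[4]='3': occ=1, LF[4]=C('3')+1=14+1=15
L[5]='0': occ=0, LF[5]=C('0')+0=1+0=1
L[6]='$': occ=0, LF[6]=C('$')+0=0+0=0
L[7]='1': occ=2, LF[7]=C('1')+2=4+2=6
L[8]='1': occ=3, LF[8]=C('1')+3=4+3=7
L[9]='0': occ=1, LF[9]=C('0')+1=1+1=2
L[10]='1': occ=4, LF[10]=C('1')+4=4+4=8
L[11]='1': occ=5, LF[11]=C('1')+5=4+5=9
L[12]='3': occ=2, LF[12]=C('3')+2=14+2=16
L[13]='0': occ=2, LF[13]=C('0')+2=1+2=3
L[14]='1': occ=6, LF[14]=C('1')+6=4+6=10
L[15]='2': occ=1, LF[15]=C('2')+1=11+1=12
L[16]='2': occ=2, LF[16]=C('2')+2=11+2=13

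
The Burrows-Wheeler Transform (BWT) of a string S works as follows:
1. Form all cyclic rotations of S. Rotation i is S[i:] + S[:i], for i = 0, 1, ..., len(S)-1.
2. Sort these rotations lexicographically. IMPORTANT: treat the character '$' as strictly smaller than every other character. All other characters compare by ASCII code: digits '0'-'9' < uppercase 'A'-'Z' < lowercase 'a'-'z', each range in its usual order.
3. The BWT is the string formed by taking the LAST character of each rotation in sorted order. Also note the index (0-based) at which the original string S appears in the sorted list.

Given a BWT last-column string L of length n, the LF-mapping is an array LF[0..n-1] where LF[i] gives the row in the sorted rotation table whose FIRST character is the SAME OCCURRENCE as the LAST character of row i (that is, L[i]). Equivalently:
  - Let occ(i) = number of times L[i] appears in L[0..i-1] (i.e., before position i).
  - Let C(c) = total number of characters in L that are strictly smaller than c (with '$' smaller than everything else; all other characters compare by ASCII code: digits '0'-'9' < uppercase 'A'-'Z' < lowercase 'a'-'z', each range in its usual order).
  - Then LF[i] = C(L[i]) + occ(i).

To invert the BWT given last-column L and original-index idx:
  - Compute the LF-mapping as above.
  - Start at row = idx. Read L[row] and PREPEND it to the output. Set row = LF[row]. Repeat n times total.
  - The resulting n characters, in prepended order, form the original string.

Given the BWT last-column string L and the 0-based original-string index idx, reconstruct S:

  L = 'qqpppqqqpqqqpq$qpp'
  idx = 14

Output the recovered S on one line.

LF mapping: 8 9 1 2 3 10 11 12 4 13 14 15 5 16 0 17 6 7
Walk LF starting at row 14, prepending L[row]:
  step 1: row=14, L[14]='$', prepend. Next row=LF[14]=0
  step 2: row=0, L[0]='q', prepend. Next row=LF[0]=8
  step 3: row=8, L[8]='p', prepend. Next row=LF[8]=4
  step 4: row=4, L[4]='p', prepend. Next row=LF[4]=3
  step 5: row=3, L[3]='p', prepend. Next row=LF[3]=2
  step 6: row=2, L[2]='p', prepend. Next row=LF[2]=1
  step 7: row=1, L[1]='q', prepend. Next row=LF[1]=9
  step 8: row=9, L[9]='q', prepend. Next row=LF[9]=13
  step 9: row=13, L[13]='q', prepend. Next row=LF[13]=16
  step 10: row=16, L[16]='p', prepend. Next row=LF[16]=6
  step 11: row=6, L[6]='q', prepend. Next row=LF[6]=11
  step 12: row=11, L[11]='q', prepend. Next row=LF[11]=15
  step 13: row=15, L[15]='q', prepend. Next row=LF[15]=17
  step 14: row=17, L[17]='p', prepend. Next row=LF[17]=7
  step 15: row=7, L[7]='q', prepend. Next row=LF[7]=12
  step 16: row=12, L[12]='p', prepend. Next row=LF[12]=5
  step 17: row=5, L[5]='q', prepend. Next row=LF[5]=10
  step 18: row=10, L[10]='q', prepend. Next row=LF[10]=14
Reversed output: qqpqpqqqpqqqppppq$

Answer: qqpqpqqqpqqqppppq$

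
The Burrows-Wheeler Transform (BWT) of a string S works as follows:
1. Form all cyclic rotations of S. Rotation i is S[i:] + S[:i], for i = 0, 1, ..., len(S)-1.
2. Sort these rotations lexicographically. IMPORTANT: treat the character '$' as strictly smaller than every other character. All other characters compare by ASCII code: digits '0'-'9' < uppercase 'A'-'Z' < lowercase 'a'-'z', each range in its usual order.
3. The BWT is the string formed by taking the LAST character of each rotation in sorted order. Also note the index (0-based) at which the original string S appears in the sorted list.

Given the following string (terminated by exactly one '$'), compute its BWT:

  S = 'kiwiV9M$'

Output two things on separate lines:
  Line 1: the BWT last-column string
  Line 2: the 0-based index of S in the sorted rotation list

Answer: MV9iwk$i
6

Derivation:
All 8 rotations (rotation i = S[i:]+S[:i]):
  rot[0] = kiwiV9M$
  rot[1] = iwiV9M$k
  rot[2] = wiV9M$ki
  rot[3] = iV9M$kiw
  rot[4] = V9M$kiwi
  rot[5] = 9M$kiwiV
  rot[6] = M$kiwiV9
  rot[7] = $kiwiV9M
Sorted (with $ < everything):
  sorted[0] = $kiwiV9M  (last char: 'M')
  sorted[1] = 9M$kiwiV  (last char: 'V')
  sorted[2] = M$kiwiV9  (last char: '9')
  sorted[3] = V9M$kiwi  (last char: 'i')
  sorted[4] = iV9M$kiw  (last char: 'w')
  sorted[5] = iwiV9M$k  (last char: 'k')
  sorted[6] = kiwiV9M$  (last char: '$')
  sorted[7] = wiV9M$ki  (last char: 'i')
Last column: MV9iwk$i
Original string S is at sorted index 6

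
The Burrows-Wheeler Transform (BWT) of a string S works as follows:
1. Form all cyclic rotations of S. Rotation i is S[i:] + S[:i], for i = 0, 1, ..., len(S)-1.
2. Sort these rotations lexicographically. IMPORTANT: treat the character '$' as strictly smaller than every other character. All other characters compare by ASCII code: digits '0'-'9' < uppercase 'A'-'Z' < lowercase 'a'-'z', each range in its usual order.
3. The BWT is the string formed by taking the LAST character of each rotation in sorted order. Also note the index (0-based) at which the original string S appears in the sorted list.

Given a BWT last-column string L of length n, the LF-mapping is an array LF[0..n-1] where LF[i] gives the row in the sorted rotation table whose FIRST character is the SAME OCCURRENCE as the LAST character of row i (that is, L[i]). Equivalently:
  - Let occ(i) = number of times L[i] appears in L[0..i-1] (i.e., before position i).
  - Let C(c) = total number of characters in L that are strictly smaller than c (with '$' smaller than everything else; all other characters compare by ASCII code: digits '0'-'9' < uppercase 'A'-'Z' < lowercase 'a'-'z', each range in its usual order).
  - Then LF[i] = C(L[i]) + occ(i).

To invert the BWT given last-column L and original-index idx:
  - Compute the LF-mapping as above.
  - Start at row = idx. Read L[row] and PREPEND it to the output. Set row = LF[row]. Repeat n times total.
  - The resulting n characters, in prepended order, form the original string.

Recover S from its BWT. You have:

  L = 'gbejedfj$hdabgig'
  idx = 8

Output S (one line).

Answer: febagjeddgijbhg$

Derivation:
LF mapping: 9 2 6 14 7 4 8 15 0 12 5 1 3 10 13 11
Walk LF starting at row 8, prepending L[row]:
  step 1: row=8, L[8]='$', prepend. Next row=LF[8]=0
  step 2: row=0, L[0]='g', prepend. Next row=LF[0]=9
  step 3: row=9, L[9]='h', prepend. Next row=LF[9]=12
  step 4: row=12, L[12]='b', prepend. Next row=LF[12]=3
  step 5: row=3, L[3]='j', prepend. Next row=LF[3]=14
  step 6: row=14, L[14]='i', prepend. Next row=LF[14]=13
  step 7: row=13, L[13]='g', prepend. Next row=LF[13]=10
  step 8: row=10, L[10]='d', prepend. Next row=LF[10]=5
  step 9: row=5, L[5]='d', prepend. Next row=LF[5]=4
  step 10: row=4, L[4]='e', prepend. Next row=LF[4]=7
  step 11: row=7, L[7]='j', prepend. Next row=LF[7]=15
  step 12: row=15, L[15]='g', prepend. Next row=LF[15]=11
  step 13: row=11, L[11]='a', prepend. Next row=LF[11]=1
  step 14: row=1, L[1]='b', prepend. Next row=LF[1]=2
  step 15: row=2, L[2]='e', prepend. Next row=LF[2]=6
  step 16: row=6, L[6]='f', prepend. Next row=LF[6]=8
Reversed output: febagjeddgijbhg$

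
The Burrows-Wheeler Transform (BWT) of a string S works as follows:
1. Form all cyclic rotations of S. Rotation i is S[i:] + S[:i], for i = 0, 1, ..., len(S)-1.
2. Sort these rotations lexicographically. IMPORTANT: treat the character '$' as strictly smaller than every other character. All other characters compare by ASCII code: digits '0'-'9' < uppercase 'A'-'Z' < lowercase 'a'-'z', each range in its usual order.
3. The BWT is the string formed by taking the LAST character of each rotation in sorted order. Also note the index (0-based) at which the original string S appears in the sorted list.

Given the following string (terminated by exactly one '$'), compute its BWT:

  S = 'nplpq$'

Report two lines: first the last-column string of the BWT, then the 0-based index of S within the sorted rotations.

Answer: qp$nlp
2

Derivation:
All 6 rotations (rotation i = S[i:]+S[:i]):
  rot[0] = nplpq$
  rot[1] = plpq$n
  rot[2] = lpq$np
  rot[3] = pq$npl
  rot[4] = q$nplp
  rot[5] = $nplpq
Sorted (with $ < everything):
  sorted[0] = $nplpq  (last char: 'q')
  sorted[1] = lpq$np  (last char: 'p')
  sorted[2] = nplpq$  (last char: '$')
  sorted[3] = plpq$n  (last char: 'n')
  sorted[4] = pq$npl  (last char: 'l')
  sorted[5] = q$nplp  (last char: 'p')
Last column: qp$nlp
Original string S is at sorted index 2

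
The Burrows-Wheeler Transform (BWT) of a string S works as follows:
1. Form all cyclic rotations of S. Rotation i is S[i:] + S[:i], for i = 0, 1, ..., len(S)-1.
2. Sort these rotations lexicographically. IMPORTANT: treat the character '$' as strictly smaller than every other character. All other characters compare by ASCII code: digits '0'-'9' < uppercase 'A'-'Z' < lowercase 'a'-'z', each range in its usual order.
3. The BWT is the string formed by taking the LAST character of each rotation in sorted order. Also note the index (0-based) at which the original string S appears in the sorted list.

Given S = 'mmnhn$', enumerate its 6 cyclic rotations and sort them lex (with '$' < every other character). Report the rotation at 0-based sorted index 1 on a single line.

Answer: hn$mmn

Derivation:
All 6 rotations (rotation i = S[i:]+S[:i]):
  rot[0] = mmnhn$
  rot[1] = mnhn$m
  rot[2] = nhn$mm
  rot[3] = hn$mmn
  rot[4] = n$mmnh
  rot[5] = $mmnhn
Sorted (with $ < everything):
  sorted[0] = $mmnhn
  sorted[1] = hn$mmn
  sorted[2] = mmnhn$
  sorted[3] = mnhn$m
  sorted[4] = n$mmnh
  sorted[5] = nhn$mm
sorted[1] = hn$mmn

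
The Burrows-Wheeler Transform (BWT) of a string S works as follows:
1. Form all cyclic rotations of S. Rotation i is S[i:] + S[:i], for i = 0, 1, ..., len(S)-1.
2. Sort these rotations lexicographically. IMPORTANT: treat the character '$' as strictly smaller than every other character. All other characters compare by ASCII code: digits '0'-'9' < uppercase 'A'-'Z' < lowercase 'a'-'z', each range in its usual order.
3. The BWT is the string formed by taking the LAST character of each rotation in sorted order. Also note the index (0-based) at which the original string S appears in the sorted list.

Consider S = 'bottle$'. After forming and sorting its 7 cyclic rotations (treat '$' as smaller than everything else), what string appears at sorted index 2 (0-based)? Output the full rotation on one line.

All 7 rotations (rotation i = S[i:]+S[:i]):
  rot[0] = bottle$
  rot[1] = ottle$b
  rot[2] = ttle$bo
  rot[3] = tle$bot
  rot[4] = le$bott
  rot[5] = e$bottl
  rot[6] = $bottle
Sorted (with $ < everything):
  sorted[0] = $bottle
  sorted[1] = bottle$
  sorted[2] = e$bottl
  sorted[3] = le$bott
  sorted[4] = ottle$b
  sorted[5] = tle$bot
  sorted[6] = ttle$bo
sorted[2] = e$bottl

Answer: e$bottl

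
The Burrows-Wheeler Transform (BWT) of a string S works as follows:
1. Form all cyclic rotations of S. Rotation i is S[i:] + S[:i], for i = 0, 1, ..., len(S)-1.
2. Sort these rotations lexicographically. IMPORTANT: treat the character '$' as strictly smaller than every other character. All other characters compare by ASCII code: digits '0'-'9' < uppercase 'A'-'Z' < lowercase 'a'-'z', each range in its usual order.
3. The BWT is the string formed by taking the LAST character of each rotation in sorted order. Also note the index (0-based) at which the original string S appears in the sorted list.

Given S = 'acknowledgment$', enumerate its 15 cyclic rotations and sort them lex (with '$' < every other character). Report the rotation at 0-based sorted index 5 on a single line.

All 15 rotations (rotation i = S[i:]+S[:i]):
  rot[0] = acknowledgment$
  rot[1] = cknowledgment$a
  rot[2] = knowledgment$ac
  rot[3] = nowledgment$ack
  rot[4] = owledgment$ackn
  rot[5] = wledgment$ackno
  rot[6] = ledgment$acknow
  rot[7] = edgment$acknowl
  rot[8] = dgment$acknowle
  rot[9] = gment$acknowled
  rot[10] = ment$acknowledg
  rot[11] = ent$acknowledgm
  rot[12] = nt$acknowledgme
  rot[13] = t$acknowledgmen
  rot[14] = $acknowledgment
Sorted (with $ < everything):
  sorted[0] = $acknowledgment
  sorted[1] = acknowledgment$
  sorted[2] = cknowledgment$a
  sorted[3] = dgment$acknowle
  sorted[4] = edgment$acknowl
  sorted[5] = ent$acknowledgm
  sorted[6] = gment$acknowled
  sorted[7] = knowledgment$ac
  sorted[8] = ledgment$acknow
  sorted[9] = ment$acknowledg
  sorted[10] = nowledgment$ack
  sorted[11] = nt$acknowledgme
  sorted[12] = owledgment$ackn
  sorted[13] = t$acknowledgmen
  sorted[14] = wledgment$ackno
sorted[5] = ent$acknowledgm

Answer: ent$acknowledgm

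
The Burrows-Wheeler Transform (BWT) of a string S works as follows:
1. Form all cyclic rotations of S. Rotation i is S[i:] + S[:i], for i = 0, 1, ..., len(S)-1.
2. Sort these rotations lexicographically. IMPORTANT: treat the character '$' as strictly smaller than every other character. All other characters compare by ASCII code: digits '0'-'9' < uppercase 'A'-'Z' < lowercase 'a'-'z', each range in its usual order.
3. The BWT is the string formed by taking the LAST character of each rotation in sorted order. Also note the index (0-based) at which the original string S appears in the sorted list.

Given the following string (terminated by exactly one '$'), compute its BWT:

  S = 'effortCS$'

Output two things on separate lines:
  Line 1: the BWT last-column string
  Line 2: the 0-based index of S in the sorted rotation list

All 9 rotations (rotation i = S[i:]+S[:i]):
  rot[0] = effortCS$
  rot[1] = ffortCS$e
  rot[2] = fortCS$ef
  rot[3] = ortCS$eff
  rot[4] = rtCS$effo
  rot[5] = tCS$effor
  rot[6] = CS$effort
  rot[7] = S$effortC
  rot[8] = $effortCS
Sorted (with $ < everything):
  sorted[0] = $effortCS  (last char: 'S')
  sorted[1] = CS$effort  (last char: 't')
  sorted[2] = S$effortC  (last char: 'C')
  sorted[3] = effortCS$  (last char: '$')
  sorted[4] = ffortCS$e  (last char: 'e')
  sorted[5] = fortCS$ef  (last char: 'f')
  sorted[6] = ortCS$eff  (last char: 'f')
  sorted[7] = rtCS$effo  (last char: 'o')
  sorted[8] = tCS$effor  (last char: 'r')
Last column: StC$effor
Original string S is at sorted index 3

Answer: StC$effor
3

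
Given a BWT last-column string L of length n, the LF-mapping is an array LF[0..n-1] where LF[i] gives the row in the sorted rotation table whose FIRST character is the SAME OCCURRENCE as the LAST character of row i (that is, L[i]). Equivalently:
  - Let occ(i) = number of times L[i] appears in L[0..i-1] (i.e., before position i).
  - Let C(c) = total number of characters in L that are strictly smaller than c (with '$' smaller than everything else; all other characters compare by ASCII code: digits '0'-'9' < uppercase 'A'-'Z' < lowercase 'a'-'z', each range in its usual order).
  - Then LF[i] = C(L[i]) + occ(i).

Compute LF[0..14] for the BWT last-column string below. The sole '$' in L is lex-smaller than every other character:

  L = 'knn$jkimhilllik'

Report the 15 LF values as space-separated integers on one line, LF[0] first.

Answer: 6 13 14 0 5 7 2 12 1 3 9 10 11 4 8

Derivation:
Char counts: '$':1, 'h':1, 'i':3, 'j':1, 'k':3, 'l':3, 'm':1, 'n':2
C (first-col start): C('$')=0, C('h')=1, C('i')=2, C('j')=5, C('k')=6, C('l')=9, C('m')=12, C('n')=13
L[0]='k': occ=0, LF[0]=C('k')+0=6+0=6
L[1]='n': occ=0, LF[1]=C('n')+0=13+0=13
L[2]='n': occ=1, LF[2]=C('n')+1=13+1=14
L[3]='$': occ=0, LF[3]=C('$')+0=0+0=0
L[4]='j': occ=0, LF[4]=C('j')+0=5+0=5
L[5]='k': occ=1, LF[5]=C('k')+1=6+1=7
L[6]='i': occ=0, LF[6]=C('i')+0=2+0=2
L[7]='m': occ=0, LF[7]=C('m')+0=12+0=12
L[8]='h': occ=0, LF[8]=C('h')+0=1+0=1
L[9]='i': occ=1, LF[9]=C('i')+1=2+1=3
L[10]='l': occ=0, LF[10]=C('l')+0=9+0=9
L[11]='l': occ=1, LF[11]=C('l')+1=9+1=10
L[12]='l': occ=2, LF[12]=C('l')+2=9+2=11
L[13]='i': occ=2, LF[13]=C('i')+2=2+2=4
L[14]='k': occ=2, LF[14]=C('k')+2=6+2=8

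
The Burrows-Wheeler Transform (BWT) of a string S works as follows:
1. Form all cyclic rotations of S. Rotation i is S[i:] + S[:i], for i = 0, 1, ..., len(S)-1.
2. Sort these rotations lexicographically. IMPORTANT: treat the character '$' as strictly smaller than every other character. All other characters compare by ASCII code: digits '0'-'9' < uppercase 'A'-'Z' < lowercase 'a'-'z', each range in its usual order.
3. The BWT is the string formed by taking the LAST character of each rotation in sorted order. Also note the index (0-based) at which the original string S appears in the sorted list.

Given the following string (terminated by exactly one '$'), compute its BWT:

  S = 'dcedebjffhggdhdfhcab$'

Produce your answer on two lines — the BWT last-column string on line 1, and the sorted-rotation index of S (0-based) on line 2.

All 21 rotations (rotation i = S[i:]+S[:i]):
  rot[0] = dcedebjffhggdhdfhcab$
  rot[1] = cedebjffhggdhdfhcab$d
  rot[2] = edebjffhggdhdfhcab$dc
  rot[3] = debjffhggdhdfhcab$dce
  rot[4] = ebjffhggdhdfhcab$dced
  rot[5] = bjffhggdhdfhcab$dcede
  rot[6] = jffhggdhdfhcab$dcedeb
  rot[7] = ffhggdhdfhcab$dcedebj
  rot[8] = fhggdhdfhcab$dcedebjf
  rot[9] = hggdhdfhcab$dcedebjff
  rot[10] = ggdhdfhcab$dcedebjffh
  rot[11] = gdhdfhcab$dcedebjffhg
  rot[12] = dhdfhcab$dcedebjffhgg
  rot[13] = hdfhcab$dcedebjffhggd
  rot[14] = dfhcab$dcedebjffhggdh
  rot[15] = fhcab$dcedebjffhggdhd
  rot[16] = hcab$dcedebjffhggdhdf
  rot[17] = cab$dcedebjffhggdhdfh
  rot[18] = ab$dcedebjffhggdhdfhc
  rot[19] = b$dcedebjffhggdhdfhca
  rot[20] = $dcedebjffhggdhdfhcab
Sorted (with $ < everything):
  sorted[0] = $dcedebjffhggdhdfhcab  (last char: 'b')
  sorted[1] = ab$dcedebjffhggdhdfhc  (last char: 'c')
  sorted[2] = b$dcedebjffhggdhdfhca  (last char: 'a')
  sorted[3] = bjffhggdhdfhcab$dcede  (last char: 'e')
  sorted[4] = cab$dcedebjffhggdhdfh  (last char: 'h')
  sorted[5] = cedebjffhggdhdfhcab$d  (last char: 'd')
  sorted[6] = dcedebjffhggdhdfhcab$  (last char: '$')
  sorted[7] = debjffhggdhdfhcab$dce  (last char: 'e')
  sorted[8] = dfhcab$dcedebjffhggdh  (last char: 'h')
  sorted[9] = dhdfhcab$dcedebjffhgg  (last char: 'g')
  sorted[10] = ebjffhggdhdfhcab$dced  (last char: 'd')
  sorted[11] = edebjffhggdhdfhcab$dc  (last char: 'c')
  sorted[12] = ffhggdhdfhcab$dcedebj  (last char: 'j')
  sorted[13] = fhcab$dcedebjffhggdhd  (last char: 'd')
  sorted[14] = fhggdhdfhcab$dcedebjf  (last char: 'f')
  sorted[15] = gdhdfhcab$dcedebjffhg  (last char: 'g')
  sorted[16] = ggdhdfhcab$dcedebjffh  (last char: 'h')
  sorted[17] = hcab$dcedebjffhggdhdf  (last char: 'f')
  sorted[18] = hdfhcab$dcedebjffhggd  (last char: 'd')
  sorted[19] = hggdhdfhcab$dcedebjff  (last char: 'f')
  sorted[20] = jffhggdhdfhcab$dcedeb  (last char: 'b')
Last column: bcaehd$ehgdcjdfghfdfb
Original string S is at sorted index 6

Answer: bcaehd$ehgdcjdfghfdfb
6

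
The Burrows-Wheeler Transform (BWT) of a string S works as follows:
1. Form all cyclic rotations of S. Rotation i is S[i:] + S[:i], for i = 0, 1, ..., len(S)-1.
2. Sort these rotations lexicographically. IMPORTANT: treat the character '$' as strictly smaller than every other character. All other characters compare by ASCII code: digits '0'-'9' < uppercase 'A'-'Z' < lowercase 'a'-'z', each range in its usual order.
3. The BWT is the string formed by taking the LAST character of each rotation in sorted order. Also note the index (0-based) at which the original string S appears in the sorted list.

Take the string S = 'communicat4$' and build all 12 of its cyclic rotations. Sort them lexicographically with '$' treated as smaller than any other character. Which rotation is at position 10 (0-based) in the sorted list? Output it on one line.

Answer: t4$communica

Derivation:
All 12 rotations (rotation i = S[i:]+S[:i]):
  rot[0] = communicat4$
  rot[1] = ommunicat4$c
  rot[2] = mmunicat4$co
  rot[3] = municat4$com
  rot[4] = unicat4$comm
  rot[5] = nicat4$commu
  rot[6] = icat4$commun
  rot[7] = cat4$communi
  rot[8] = at4$communic
  rot[9] = t4$communica
  rot[10] = 4$communicat
  rot[11] = $communicat4
Sorted (with $ < everything):
  sorted[0] = $communicat4
  sorted[1] = 4$communicat
  sorted[2] = at4$communic
  sorted[3] = cat4$communi
  sorted[4] = communicat4$
  sorted[5] = icat4$commun
  sorted[6] = mmunicat4$co
  sorted[7] = municat4$com
  sorted[8] = nicat4$commu
  sorted[9] = ommunicat4$c
  sorted[10] = t4$communica
  sorted[11] = unicat4$comm
sorted[10] = t4$communica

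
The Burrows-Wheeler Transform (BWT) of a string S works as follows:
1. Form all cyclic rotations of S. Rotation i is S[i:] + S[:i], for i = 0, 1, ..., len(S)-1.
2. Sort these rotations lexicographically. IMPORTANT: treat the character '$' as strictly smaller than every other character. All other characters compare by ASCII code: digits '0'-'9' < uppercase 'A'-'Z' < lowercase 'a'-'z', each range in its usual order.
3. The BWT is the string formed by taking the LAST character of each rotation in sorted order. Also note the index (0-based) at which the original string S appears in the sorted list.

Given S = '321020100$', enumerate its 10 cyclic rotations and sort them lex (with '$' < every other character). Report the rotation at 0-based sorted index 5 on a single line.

Answer: 100$321020

Derivation:
All 10 rotations (rotation i = S[i:]+S[:i]):
  rot[0] = 321020100$
  rot[1] = 21020100$3
  rot[2] = 1020100$32
  rot[3] = 020100$321
  rot[4] = 20100$3210
  rot[5] = 0100$32102
  rot[6] = 100$321020
  rot[7] = 00$3210201
  rot[8] = 0$32102010
  rot[9] = $321020100
Sorted (with $ < everything):
  sorted[0] = $321020100
  sorted[1] = 0$32102010
  sorted[2] = 00$3210201
  sorted[3] = 0100$32102
  sorted[4] = 020100$321
  sorted[5] = 100$321020
  sorted[6] = 1020100$32
  sorted[7] = 20100$3210
  sorted[8] = 21020100$3
  sorted[9] = 321020100$
sorted[5] = 100$321020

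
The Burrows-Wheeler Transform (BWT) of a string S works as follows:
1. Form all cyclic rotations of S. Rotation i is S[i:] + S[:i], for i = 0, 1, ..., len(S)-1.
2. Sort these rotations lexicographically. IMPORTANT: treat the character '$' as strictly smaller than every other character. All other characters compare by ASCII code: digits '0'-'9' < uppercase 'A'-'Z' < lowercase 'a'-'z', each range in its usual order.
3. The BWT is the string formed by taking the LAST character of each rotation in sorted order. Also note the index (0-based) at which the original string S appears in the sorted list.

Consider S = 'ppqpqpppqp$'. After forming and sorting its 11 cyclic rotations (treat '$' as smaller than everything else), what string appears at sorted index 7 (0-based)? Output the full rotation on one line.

All 11 rotations (rotation i = S[i:]+S[:i]):
  rot[0] = ppqpqpppqp$
  rot[1] = pqpqpppqp$p
  rot[2] = qpqpppqp$pp
  rot[3] = pqpppqp$ppq
  rot[4] = qpppqp$ppqp
  rot[5] = pppqp$ppqpq
  rot[6] = ppqp$ppqpqp
  rot[7] = pqp$ppqpqpp
  rot[8] = qp$ppqpqppp
  rot[9] = p$ppqpqpppq
  rot[10] = $ppqpqpppqp
Sorted (with $ < everything):
  sorted[0] = $ppqpqpppqp
  sorted[1] = p$ppqpqpppq
  sorted[2] = pppqp$ppqpq
  sorted[3] = ppqp$ppqpqp
  sorted[4] = ppqpqpppqp$
  sorted[5] = pqp$ppqpqpp
  sorted[6] = pqpppqp$ppq
  sorted[7] = pqpqpppqp$p
  sorted[8] = qp$ppqpqppp
  sorted[9] = qpppqp$ppqp
  sorted[10] = qpqpppqp$pp
sorted[7] = pqpqpppqp$p

Answer: pqpqpppqp$p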